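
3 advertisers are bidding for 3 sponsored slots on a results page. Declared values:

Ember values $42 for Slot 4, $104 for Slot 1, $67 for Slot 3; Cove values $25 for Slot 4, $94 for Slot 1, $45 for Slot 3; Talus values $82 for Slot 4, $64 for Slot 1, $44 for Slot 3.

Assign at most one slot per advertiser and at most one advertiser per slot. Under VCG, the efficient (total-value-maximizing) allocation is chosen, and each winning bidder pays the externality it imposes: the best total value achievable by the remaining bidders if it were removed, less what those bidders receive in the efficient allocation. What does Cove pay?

Cove pays $37.

Efficient allocation: Ember→Slot 3 ($67), Cove→Slot 1 ($94), Talus→Slot 4 ($82); total welfare W = $243.
Cove receives Slot 1 at value $94, so the others get W − 94 = $149.
Without Cove: best allocation of the remaining 2 bidders over all 3 slots is Ember→Slot 1 ($104), Talus→Slot 4 ($82), total $186.
VCG payment = (others' best without Cove) − (others' welfare with Cove) = 186 − 149 = $37.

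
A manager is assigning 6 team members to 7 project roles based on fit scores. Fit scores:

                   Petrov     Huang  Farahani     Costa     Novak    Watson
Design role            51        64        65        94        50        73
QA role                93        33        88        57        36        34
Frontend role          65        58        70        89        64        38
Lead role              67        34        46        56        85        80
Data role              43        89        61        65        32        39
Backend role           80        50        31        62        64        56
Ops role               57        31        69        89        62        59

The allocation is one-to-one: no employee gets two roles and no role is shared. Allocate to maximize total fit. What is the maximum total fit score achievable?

Maximum total: 504 pts

Optimal: Petrov→Backend role (80 pts), Huang→Data role (89 pts), Farahani→QA role (88 pts), Costa→Frontend role (89 pts), Novak→Lead role (85 pts), Watson→Design role (73 pts) — total 80+89+88+89+85+73 = 504 pts.
Column-greedy (each role in turn goes to its best remaining employee) gives 487 pts, worse by 17.
Swapping Petrov↔Farahani (Petrov→QA role 93 pts, Farahani→Backend role 31 pts) loses 44.
No other one-to-one assignment exceeds 504 pts.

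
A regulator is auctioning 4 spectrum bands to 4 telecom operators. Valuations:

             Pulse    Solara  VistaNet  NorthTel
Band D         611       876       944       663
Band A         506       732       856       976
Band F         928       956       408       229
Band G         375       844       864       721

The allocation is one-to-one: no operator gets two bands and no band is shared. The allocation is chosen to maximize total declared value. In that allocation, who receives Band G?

Solara receives Band G.

Optimal: Pulse→Band F ($928M), Solara→Band G ($844M), VistaNet→Band D ($944M), NorthTel→Band A ($976M) — total 928+844+944+976 = $3692M.
Column-greedy (each band in turn goes to its best remaining operator) gives $3251M, worse by 441.
Swapping NorthTel↔VistaNet (NorthTel→Band D $663M, VistaNet→Band A $856M) loses 401.
Solara's own top band is Band F ($956M), but forcing Solara→Band F and reassigning the rest optimally gives only $3407M — worse by 285.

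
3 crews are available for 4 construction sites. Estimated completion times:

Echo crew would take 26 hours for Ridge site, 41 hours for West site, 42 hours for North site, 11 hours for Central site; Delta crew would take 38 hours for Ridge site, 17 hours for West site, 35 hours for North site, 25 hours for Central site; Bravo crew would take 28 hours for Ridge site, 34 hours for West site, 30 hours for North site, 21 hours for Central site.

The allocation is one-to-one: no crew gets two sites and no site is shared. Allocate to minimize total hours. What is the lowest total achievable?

This is a one-to-one assignment (minimum-cost bipartite matching).
Optimal: Echo crew→Central site (11 hours), Delta crew→West site (17 hours), Bravo crew→Ridge site (28 hours) — total 11+17+28 = 56 hours.
Column-greedy (each site in turn goes to its cheapest remaining crew) gives 73 hours, worse by 17.
Next-best assignment: Echo crew→Central site, Delta crew→West site, Bravo crew→North site = 58 hours.
Swapping Bravo crew↔Delta crew (Bravo crew→West site 34 hours, Delta crew→Ridge site 38 hours) adds 27.

Minimum total: 56 hours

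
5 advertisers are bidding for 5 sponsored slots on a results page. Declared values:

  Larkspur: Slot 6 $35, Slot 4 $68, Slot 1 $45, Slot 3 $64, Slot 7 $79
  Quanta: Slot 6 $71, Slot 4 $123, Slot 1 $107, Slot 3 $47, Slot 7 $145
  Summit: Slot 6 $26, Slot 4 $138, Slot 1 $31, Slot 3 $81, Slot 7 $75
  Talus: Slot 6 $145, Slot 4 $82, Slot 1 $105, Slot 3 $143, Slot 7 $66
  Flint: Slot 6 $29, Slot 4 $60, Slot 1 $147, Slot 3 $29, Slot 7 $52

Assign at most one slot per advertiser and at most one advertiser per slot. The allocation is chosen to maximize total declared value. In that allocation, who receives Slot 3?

Larkspur receives Slot 3.

This is a one-to-one assignment (maximum-weight bipartite matching).
Optimal: Larkspur→Slot 3 ($64), Quanta→Slot 7 ($145), Summit→Slot 4 ($138), Talus→Slot 6 ($145), Flint→Slot 1 ($147) — total 64+145+138+145+147 = $639.
Row-greedy (each advertiser in turn takes its best remaining slot) gives $575, worse by 64.
Swapping Summit↔Flint (Summit→Slot 1 $31, Flint→Slot 4 $60) loses 194.
No other one-to-one assignment exceeds $639.
Larkspur's own top slot is Slot 7 ($79), but forcing Larkspur→Slot 7 and reassigning the rest optimally gives only $578 — worse by 61.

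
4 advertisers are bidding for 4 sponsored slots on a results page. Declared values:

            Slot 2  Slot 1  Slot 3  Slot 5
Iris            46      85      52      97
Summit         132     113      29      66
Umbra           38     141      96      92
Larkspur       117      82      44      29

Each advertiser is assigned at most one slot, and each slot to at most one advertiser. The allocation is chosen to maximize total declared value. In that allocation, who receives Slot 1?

Summit receives Slot 1.

Optimal: Iris→Slot 5 ($97), Summit→Slot 1 ($113), Umbra→Slot 3 ($96), Larkspur→Slot 2 ($117) — total 97+113+96+117 = $423.
Column-greedy (each slot in turn goes to its best remaining advertiser) gives $354, worse by 69.
Next-best assignment: Iris→Slot 5, Summit→Slot 2, Umbra→Slot 1, Larkspur→Slot 3 = $414.
Checked against all permutations: $423 is optimal.
Summit's own top slot is Slot 2 ($132), but forcing Summit→Slot 2 and reassigning the rest optimally gives only $414 — worse by 9.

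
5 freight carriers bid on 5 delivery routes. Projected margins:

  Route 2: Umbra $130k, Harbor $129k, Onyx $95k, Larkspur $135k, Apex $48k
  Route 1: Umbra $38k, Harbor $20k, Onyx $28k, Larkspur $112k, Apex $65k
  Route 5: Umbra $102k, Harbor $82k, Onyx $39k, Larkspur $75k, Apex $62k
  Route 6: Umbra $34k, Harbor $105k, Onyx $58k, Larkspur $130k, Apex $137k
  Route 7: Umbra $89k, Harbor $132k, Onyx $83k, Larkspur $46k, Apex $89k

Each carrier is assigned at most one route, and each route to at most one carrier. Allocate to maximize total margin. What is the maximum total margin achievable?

This is the linear assignment problem.
Optimal: Umbra→Route 5 ($102k), Harbor→Route 7 ($132k), Onyx→Route 2 ($95k), Larkspur→Route 1 ($112k), Apex→Route 6 ($137k) — total 102+132+95+112+137 = $578k.
Row-greedy (each carrier in turn takes its best remaining route) gives $494k, worse by 84.
Checked against all permutations: $578k is optimal.

Maximum total: $578k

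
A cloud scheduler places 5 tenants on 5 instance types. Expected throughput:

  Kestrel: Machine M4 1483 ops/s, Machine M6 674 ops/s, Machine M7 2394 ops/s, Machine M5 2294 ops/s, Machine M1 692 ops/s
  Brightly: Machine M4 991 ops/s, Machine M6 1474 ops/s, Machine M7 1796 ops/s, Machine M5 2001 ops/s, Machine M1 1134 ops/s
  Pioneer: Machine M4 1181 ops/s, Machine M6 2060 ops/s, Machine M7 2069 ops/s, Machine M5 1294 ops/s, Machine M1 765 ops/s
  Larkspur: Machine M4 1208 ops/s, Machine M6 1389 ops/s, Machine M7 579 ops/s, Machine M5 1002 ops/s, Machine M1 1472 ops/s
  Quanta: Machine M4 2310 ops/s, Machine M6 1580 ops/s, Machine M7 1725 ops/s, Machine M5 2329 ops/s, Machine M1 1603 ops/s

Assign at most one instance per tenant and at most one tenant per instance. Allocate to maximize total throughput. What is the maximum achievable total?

Max total: 10237 ops/s

Optimal: Kestrel→Machine M7 (2394 ops/s), Brightly→Machine M5 (2001 ops/s), Pioneer→Machine M6 (2060 ops/s), Larkspur→Machine M1 (1472 ops/s), Quanta→Machine M4 (2310 ops/s) — total 2394+2001+2060+1472+2310 = 10237 ops/s.
Max-entry greedy (repeatedly take the single best remaining cell) gives 9246 ops/s, worse by 991.
Next-best assignment: Kestrel→Machine M5, Brightly→Machine M7, Pioneer→Machine M6, Larkspur→Machine M1, Quanta→Machine M4 = 9932 ops/s.
Swapping Kestrel↔Larkspur (Kestrel→Machine M1 692 ops/s, Larkspur→Machine M7 579 ops/s) loses 2595.
Checked against all permutations: 10237 ops/s is optimal.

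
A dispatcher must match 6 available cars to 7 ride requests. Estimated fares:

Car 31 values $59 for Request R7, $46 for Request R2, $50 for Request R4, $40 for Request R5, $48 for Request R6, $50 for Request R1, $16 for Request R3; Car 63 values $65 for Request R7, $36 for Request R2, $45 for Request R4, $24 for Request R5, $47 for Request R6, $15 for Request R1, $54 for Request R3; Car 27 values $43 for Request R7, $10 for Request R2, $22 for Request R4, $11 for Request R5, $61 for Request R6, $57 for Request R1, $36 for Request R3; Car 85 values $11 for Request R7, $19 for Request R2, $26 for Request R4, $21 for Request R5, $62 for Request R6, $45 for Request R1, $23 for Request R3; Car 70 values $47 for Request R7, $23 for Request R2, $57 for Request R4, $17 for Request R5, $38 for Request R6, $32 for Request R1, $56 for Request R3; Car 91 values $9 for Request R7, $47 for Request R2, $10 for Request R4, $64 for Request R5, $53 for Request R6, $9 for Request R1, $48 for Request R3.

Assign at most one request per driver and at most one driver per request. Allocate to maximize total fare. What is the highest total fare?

Optimal: Car 31→Request R4 ($50), Car 63→Request R7 ($65), Car 27→Request R1 ($57), Car 85→Request R6 ($62), Car 70→Request R3 ($56), Car 91→Request R5 ($64) — total 50+65+57+62+56+64 = $354.
Max-entry greedy (repeatedly take the single best remaining cell) gives $351, worse by 3.
Next-best assignment: Car 31→Request R7, Car 63→Request R3, Car 27→Request R1, Car 85→Request R6, Car 70→Request R4, Car 91→Request R5 = $353.
Swapping Car 27↔Car 70 (Car 27→Request R3 $36, Car 70→Request R1 $32) loses 45.

Max total: $354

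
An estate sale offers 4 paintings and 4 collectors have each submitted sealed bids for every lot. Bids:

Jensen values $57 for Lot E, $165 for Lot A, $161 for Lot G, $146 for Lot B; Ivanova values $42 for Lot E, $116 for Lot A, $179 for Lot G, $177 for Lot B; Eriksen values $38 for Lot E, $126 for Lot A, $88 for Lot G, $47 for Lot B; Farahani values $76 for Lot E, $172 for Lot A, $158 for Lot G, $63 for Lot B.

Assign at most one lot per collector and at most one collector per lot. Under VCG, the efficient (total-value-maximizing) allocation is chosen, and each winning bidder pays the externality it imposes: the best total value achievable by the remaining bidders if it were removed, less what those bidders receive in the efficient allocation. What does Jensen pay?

Efficient allocation: Jensen→Lot G ($161), Ivanova→Lot B ($177), Eriksen→Lot E ($38), Farahani→Lot A ($172); total welfare W = $548.
Jensen receives Lot G at value $161, so the others get W − 161 = $387.
Without Jensen: best allocation of the remaining 3 bidders over all 4 lots is Ivanova→Lot B ($177), Eriksen→Lot A ($126), Farahani→Lot G ($158), total $461.
VCG payment = (others' best without Jensen) − (others' welfare with Jensen) = 461 − 387 = $74.

Jensen pays $74.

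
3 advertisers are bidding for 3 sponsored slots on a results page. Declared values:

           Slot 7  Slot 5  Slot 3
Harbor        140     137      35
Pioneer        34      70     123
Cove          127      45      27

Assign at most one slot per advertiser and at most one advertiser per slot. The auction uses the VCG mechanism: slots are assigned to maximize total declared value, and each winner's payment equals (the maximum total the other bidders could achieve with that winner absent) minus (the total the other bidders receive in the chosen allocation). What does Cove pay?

Efficient allocation: Harbor→Slot 5 ($137), Pioneer→Slot 3 ($123), Cove→Slot 7 ($127); total welfare W = $387.
Cove receives Slot 7 at value $127, so the others get W − 127 = $260.
Without Cove: best allocation of the remaining 2 bidders over all 3 slots is Harbor→Slot 7 ($140), Pioneer→Slot 3 ($123), total $263.
VCG payment = (others' best without Cove) − (others' welfare with Cove) = 263 − 260 = $3.

Cove pays $3.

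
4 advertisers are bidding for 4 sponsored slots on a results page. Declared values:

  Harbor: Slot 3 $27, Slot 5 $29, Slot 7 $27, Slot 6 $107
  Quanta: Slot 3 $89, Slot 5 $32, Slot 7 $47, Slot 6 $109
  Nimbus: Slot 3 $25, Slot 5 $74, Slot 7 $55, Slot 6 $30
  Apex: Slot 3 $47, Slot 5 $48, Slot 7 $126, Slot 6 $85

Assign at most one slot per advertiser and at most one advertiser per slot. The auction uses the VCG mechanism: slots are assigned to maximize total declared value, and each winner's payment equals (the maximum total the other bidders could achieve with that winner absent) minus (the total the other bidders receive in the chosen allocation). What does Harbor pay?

Harbor pays $20.

Efficient allocation: Harbor→Slot 6 ($107), Quanta→Slot 3 ($89), Nimbus→Slot 5 ($74), Apex→Slot 7 ($126); total welfare W = $396.
Harbor receives Slot 6 at value $107, so the others get W − 107 = $289.
Without Harbor: best allocation of the remaining 3 bidders over all 4 slots is Quanta→Slot 6 ($109), Nimbus→Slot 5 ($74), Apex→Slot 7 ($126), total $309.
VCG payment = (others' best without Harbor) − (others' welfare with Harbor) = 309 − 289 = $20.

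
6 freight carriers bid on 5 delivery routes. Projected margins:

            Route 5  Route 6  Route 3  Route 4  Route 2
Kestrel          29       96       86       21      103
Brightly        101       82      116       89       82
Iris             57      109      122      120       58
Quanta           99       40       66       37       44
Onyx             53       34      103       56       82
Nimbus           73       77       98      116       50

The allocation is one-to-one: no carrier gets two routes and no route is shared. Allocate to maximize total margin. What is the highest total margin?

Maximum total: $543k

Treat this as an assignment problem: match each carrier to one route.
Optimal: Quanta→Route 5 ($99k), Iris→Route 6 ($109k), Brightly→Route 3 ($116k), Nimbus→Route 4 ($116k), Kestrel→Route 2 ($103k) — total 99+109+116+116+103 = $543k.
Column-greedy (each route in turn goes to its best remaining carrier) gives $532k, worse by 11.
Next-best assignment: Brightly→Route 5, Iris→Route 6, Onyx→Route 3, Nimbus→Route 4, Kestrel→Route 2 = $532k.
Checked against all permutations: $543k is optimal.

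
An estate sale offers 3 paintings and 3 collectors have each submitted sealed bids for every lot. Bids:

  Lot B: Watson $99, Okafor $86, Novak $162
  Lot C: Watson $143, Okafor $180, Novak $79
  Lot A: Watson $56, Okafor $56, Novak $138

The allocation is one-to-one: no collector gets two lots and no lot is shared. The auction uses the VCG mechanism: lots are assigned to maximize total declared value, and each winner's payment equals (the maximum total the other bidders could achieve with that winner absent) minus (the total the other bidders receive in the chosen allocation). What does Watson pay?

Efficient allocation: Watson→Lot B ($99), Okafor→Lot C ($180), Novak→Lot A ($138); total welfare W = $417.
Watson receives Lot B at value $99, so the others get W − 99 = $318.
Without Watson: best allocation of the remaining 2 bidders over all 3 lots is Okafor→Lot C ($180), Novak→Lot B ($162), total $342.
VCG payment = (others' best without Watson) − (others' welfare with Watson) = 342 − 318 = $24.

Watson pays $24.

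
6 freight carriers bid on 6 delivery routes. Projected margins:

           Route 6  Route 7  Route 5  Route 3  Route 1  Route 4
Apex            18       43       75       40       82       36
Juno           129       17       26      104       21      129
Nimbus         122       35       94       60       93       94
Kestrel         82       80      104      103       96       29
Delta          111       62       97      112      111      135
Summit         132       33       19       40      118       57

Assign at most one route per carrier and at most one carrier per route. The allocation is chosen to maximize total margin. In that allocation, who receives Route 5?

Apex receives Route 5.

Optimal: Apex→Route 5 ($75k), Juno→Route 4 ($129k), Nimbus→Route 6 ($122k), Kestrel→Route 7 ($80k), Delta→Route 3 ($112k), Summit→Route 1 ($118k) — total 75+129+122+80+112+118 = $636k.
Column-greedy (each route in turn goes to its best remaining carrier) gives $542k, worse by 94.
Swapping Apex↔Delta (Apex→Route 3 $40k, Delta→Route 5 $97k) loses 50.
Apex's own top route is Route 1 ($82k), but forcing Apex→Route 1 and reassigning the rest optimally gives only $629k — worse by 7.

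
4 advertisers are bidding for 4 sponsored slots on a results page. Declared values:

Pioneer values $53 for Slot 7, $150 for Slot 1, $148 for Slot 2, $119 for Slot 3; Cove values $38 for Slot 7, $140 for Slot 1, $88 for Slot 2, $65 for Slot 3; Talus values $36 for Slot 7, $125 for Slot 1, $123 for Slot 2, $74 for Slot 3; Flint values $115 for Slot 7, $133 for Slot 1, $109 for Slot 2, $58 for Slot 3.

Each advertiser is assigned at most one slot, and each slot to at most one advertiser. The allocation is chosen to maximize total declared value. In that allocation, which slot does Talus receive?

This is a one-to-one assignment (maximum-weight bipartite matching).
Optimal: Pioneer→Slot 3 ($119), Cove→Slot 1 ($140), Talus→Slot 2 ($123), Flint→Slot 7 ($115) — total 119+140+123+115 = $497.
Column-greedy (each slot in turn goes to its best remaining advertiser) gives $453, worse by 44.
Talus's own top slot is Slot 1 ($125), but forcing Talus→Slot 1 and reassigning the rest optimally gives only $453 — worse by 44.

Talus receives Slot 2.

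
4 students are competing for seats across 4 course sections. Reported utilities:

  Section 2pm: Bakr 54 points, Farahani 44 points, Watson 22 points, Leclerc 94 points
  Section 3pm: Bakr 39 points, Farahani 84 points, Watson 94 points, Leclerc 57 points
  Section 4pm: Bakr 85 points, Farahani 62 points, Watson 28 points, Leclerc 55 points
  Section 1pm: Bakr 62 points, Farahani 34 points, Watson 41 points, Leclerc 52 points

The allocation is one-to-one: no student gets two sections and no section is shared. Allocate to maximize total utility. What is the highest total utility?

Optimal: Bakr→Section 1pm (62 points), Farahani→Section 4pm (62 points), Watson→Section 3pm (94 points), Leclerc→Section 2pm (94 points) — total 62+62+94+94 = 312 points.
Max-entry greedy (repeatedly take the single best remaining cell) gives 307 points, worse by 5.

Max total: 312 points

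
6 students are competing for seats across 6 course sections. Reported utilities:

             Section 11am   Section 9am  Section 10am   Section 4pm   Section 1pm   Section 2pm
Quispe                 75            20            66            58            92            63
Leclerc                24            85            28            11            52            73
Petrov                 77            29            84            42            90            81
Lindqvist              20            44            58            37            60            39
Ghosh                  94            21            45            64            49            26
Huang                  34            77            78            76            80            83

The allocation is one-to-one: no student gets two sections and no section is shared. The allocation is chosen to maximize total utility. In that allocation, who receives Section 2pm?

Optimal: Quispe→Section 1pm (92 points), Leclerc→Section 9am (85 points), Petrov→Section 2pm (81 points), Lindqvist→Section 10am (58 points), Ghosh→Section 11am (94 points), Huang→Section 4pm (76 points) — total 92+85+81+58+94+76 = 486 points.
Max-entry greedy (repeatedly take the single best remaining cell) gives 475 points, worse by 11.
Checked against all permutations: 486 points is optimal.
Petrov's own top section is Section 1pm (90 points), but forcing Petrov→Section 1pm and reassigning the rest optimally gives only 468 points — worse by 18.

Petrov receives Section 2pm.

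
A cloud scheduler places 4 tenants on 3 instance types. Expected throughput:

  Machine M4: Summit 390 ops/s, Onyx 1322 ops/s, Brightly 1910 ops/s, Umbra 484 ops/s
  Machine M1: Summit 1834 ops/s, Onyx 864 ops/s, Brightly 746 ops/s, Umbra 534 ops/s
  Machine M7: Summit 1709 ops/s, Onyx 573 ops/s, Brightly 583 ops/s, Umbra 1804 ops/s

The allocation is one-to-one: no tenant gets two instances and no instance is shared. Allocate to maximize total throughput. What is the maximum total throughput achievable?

Optimal: Brightly→Machine M4 (1910 ops/s), Summit→Machine M1 (1834 ops/s), Umbra→Machine M7 (1804 ops/s) — total 1910+1834+1804 = 5548 ops/s.
Row-greedy (each tenant in turn takes its best remaining instance) gives 3739 ops/s, worse by 1809.

Maximum total: 5548 ops/s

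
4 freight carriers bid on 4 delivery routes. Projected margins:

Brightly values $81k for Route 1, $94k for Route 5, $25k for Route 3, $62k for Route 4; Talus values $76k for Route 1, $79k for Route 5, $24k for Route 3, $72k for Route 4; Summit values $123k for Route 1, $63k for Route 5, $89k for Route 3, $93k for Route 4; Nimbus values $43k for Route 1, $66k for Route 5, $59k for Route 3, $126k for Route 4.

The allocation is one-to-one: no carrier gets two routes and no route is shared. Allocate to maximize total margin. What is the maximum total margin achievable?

Maximum total: $385k

Optimal: Brightly→Route 5 ($94k), Talus→Route 1 ($76k), Summit→Route 3 ($89k), Nimbus→Route 4 ($126k) — total 94+76+89+126 = $385k.
Max-entry greedy (repeatedly take the single best remaining cell) gives $367k, worse by 18.
Swapping Talus↔Summit (Talus→Route 3 $24k, Summit→Route 1 $123k) loses 18.
Checked against all permutations: $385k is optimal.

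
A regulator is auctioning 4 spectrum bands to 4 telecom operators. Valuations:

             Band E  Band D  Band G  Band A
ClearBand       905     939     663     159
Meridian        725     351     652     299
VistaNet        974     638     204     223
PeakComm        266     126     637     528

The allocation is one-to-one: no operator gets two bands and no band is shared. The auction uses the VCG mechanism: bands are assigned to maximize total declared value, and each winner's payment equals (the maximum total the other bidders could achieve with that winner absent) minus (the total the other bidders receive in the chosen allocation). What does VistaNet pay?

VistaNet pays $182M.

Efficient allocation: ClearBand→Band D ($939M), Meridian→Band G ($652M), VistaNet→Band E ($974M), PeakComm→Band A ($528M); total welfare W = $3093M.
VistaNet receives Band E at value $974M, so the others get W − 974 = $2119M.
Without VistaNet: best allocation of the remaining 3 bidders over all 4 bands is ClearBand→Band D ($939M), Meridian→Band E ($725M), PeakComm→Band G ($637M), total $2301M.
VCG payment = (others' best without VistaNet) − (others' welfare with VistaNet) = 2301 − 2119 = $182M.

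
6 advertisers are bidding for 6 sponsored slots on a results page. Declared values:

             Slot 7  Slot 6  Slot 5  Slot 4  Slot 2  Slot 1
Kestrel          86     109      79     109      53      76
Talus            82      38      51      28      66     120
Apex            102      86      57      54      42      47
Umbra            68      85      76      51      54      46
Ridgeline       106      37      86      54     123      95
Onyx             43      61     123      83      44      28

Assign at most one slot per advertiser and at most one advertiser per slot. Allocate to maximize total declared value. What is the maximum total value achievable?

Maximum total: $662

Optimal: Kestrel→Slot 4 ($109), Talus→Slot 1 ($120), Apex→Slot 7 ($102), Umbra→Slot 6 ($85), Ridgeline→Slot 2 ($123), Onyx→Slot 5 ($123) — total 109+120+102+85+123+123 = $662.
Row-greedy (each advertiser in turn takes its best remaining slot) gives $613, worse by 49.
Next-best assignment: Kestrel→Slot 4, Talus→Slot 1, Apex→Slot 6, Umbra→Slot 7, Ridgeline→Slot 2, Onyx→Slot 5 = $629.
Checked against all permutations: $662 is optimal.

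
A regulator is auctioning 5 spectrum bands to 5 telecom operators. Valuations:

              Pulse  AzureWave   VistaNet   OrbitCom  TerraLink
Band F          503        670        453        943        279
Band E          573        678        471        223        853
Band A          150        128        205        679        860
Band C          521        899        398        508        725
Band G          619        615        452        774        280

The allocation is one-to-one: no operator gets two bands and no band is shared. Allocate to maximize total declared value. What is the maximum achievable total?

Max total: $3792M

This is a one-to-one assignment (maximum-weight bipartite matching).
Optimal: Pulse→Band G ($619M), AzureWave→Band C ($899M), VistaNet→Band E ($471M), OrbitCom→Band F ($943M), TerraLink→Band A ($860M) — total 619+899+471+943+860 = $3792M.
Column-greedy (each band in turn goes to its best remaining operator) gives $3519M, worse by 273.
Next-best assignment: Pulse→Band E, AzureWave→Band C, VistaNet→Band G, OrbitCom→Band F, TerraLink→Band A = $3727M.
Every other assignment is strictly worse.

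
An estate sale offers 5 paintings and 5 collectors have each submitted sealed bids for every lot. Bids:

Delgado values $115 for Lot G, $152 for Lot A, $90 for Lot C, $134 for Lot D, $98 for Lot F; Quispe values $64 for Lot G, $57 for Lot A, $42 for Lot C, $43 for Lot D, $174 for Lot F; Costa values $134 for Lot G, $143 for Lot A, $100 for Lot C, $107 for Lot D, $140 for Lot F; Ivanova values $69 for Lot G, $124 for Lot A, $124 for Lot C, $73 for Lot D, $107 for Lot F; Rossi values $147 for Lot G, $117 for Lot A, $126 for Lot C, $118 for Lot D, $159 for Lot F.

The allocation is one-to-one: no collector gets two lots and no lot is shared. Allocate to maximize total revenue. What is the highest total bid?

This is the linear assignment problem.
Optimal: Delgado→Lot D ($134), Quispe→Lot F ($174), Costa→Lot A ($143), Ivanova→Lot C ($124), Rossi→Lot G ($147) — total 134+174+143+124+147 = $722.
Row-greedy (each collector in turn takes its best remaining lot) gives $702, worse by 20.

Max total: $722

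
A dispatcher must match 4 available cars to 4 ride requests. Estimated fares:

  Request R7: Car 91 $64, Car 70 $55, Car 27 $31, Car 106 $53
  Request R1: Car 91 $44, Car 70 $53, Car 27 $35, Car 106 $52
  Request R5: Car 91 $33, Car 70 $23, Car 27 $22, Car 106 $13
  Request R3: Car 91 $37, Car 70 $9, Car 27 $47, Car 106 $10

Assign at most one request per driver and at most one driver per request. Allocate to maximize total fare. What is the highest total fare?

Maximum total: $187

This is a one-to-one assignment (maximum-weight bipartite matching).
Optimal: Car 91→Request R5 ($33), Car 70→Request R7 ($55), Car 27→Request R3 ($47), Car 106→Request R1 ($52) — total 33+55+47+52 = $187.
Row-greedy (each driver in turn takes its best remaining request) gives $177, worse by 10.
Checked against all permutations: $187 is optimal.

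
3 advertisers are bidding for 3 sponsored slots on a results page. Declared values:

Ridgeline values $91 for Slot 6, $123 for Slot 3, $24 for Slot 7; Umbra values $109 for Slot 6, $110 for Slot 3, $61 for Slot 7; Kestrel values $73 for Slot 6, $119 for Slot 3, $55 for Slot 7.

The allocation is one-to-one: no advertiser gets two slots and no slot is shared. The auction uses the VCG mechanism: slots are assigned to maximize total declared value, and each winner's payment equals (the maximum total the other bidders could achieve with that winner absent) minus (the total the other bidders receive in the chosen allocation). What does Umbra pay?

Umbra pays $32.

Efficient allocation: Ridgeline→Slot 3 ($123), Umbra→Slot 6 ($109), Kestrel→Slot 7 ($55); total welfare W = $287.
Umbra receives Slot 6 at value $109, so the others get W − 109 = $178.
Without Umbra: best allocation of the remaining 2 bidders over all 3 slots is Ridgeline→Slot 6 ($91), Kestrel→Slot 3 ($119), total $210.
VCG payment = (others' best without Umbra) − (others' welfare with Umbra) = 210 − 178 = $32.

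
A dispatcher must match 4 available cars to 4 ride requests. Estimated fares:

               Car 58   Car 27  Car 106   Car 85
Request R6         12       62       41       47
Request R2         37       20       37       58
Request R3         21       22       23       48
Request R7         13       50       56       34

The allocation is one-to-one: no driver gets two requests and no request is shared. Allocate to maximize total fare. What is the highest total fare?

Max total: $203

Optimal: Car 58→Request R2 ($37), Car 27→Request R6 ($62), Car 106→Request R7 ($56), Car 85→Request R3 ($48) — total 37+62+56+48 = $203.
Column-greedy (each request in turn goes to its best remaining driver) gives $156, worse by 47.
Next-best assignment: Car 58→Request R3, Car 27→Request R6, Car 106→Request R7, Car 85→Request R2 = $197.
Every other assignment is strictly worse.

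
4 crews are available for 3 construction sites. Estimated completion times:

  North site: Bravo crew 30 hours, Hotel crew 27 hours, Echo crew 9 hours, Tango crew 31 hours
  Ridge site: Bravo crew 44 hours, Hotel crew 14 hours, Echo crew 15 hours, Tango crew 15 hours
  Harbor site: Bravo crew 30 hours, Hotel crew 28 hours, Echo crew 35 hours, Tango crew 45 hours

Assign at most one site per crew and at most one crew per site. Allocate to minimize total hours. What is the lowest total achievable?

Min total: 52 hours

Optimal: Echo crew→North site (9 hours), Tango crew→Ridge site (15 hours), Hotel crew→Harbor site (28 hours) — total 9+15+28 = 52 hours.
Min-entry greedy (repeatedly take the single cheapest remaining cell) gives 53 hours, worse by 1.
Every other assignment is strictly worse.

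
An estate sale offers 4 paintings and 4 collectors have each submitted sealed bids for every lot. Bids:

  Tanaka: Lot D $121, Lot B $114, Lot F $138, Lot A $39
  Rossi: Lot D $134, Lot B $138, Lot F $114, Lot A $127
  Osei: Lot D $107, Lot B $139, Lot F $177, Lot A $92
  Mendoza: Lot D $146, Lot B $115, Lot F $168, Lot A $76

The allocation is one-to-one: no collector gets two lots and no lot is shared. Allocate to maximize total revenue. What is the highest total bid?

Treat this as an assignment problem: match each collector to one lot.
Optimal: Tanaka→Lot B ($114), Rossi→Lot A ($127), Osei→Lot F ($177), Mendoza→Lot D ($146) — total 114+127+177+146 = $564.
Max-entry greedy (repeatedly take the single best remaining cell) gives $500, worse by 64.

Max total: $564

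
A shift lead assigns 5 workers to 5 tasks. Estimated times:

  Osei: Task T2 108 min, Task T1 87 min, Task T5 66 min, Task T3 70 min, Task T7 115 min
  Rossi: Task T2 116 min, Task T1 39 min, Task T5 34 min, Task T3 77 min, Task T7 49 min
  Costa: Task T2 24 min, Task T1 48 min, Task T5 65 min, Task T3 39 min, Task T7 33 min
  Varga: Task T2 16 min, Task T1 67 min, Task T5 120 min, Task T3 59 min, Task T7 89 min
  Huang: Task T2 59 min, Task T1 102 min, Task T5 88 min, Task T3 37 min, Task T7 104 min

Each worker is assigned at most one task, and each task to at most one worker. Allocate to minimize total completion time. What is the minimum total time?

Minimum total: 191 min

Treat this as an assignment problem: match each worker to one task.
Optimal: Osei→Task T5 (66 min), Rossi→Task T1 (39 min), Costa→Task T7 (33 min), Varga→Task T2 (16 min), Huang→Task T3 (37 min) — total 66+39+33+16+37 = 191 min.
Column-greedy (each task in turn goes to its cheapest remaining worker) gives 272 min, worse by 81.
Next-best assignment: Osei→Task T1, Rossi→Task T5, Costa→Task T7, Varga→Task T2, Huang→Task T3 = 207 min.
Checked against all permutations: 191 min is optimal.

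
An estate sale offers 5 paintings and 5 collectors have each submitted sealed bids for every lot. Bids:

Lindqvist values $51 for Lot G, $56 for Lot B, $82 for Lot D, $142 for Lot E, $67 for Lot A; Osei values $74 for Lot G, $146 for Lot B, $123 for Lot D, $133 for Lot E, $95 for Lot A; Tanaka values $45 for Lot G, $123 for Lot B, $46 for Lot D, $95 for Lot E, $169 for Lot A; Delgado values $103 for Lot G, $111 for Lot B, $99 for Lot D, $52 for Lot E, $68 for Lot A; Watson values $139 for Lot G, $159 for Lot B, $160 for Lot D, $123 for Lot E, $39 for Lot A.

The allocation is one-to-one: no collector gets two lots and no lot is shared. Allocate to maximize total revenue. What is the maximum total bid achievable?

Maximum total: $720

This is the linear assignment problem.
Optimal: Lindqvist→Lot E ($142), Osei→Lot B ($146), Tanaka→Lot A ($169), Delgado→Lot G ($103), Watson→Lot D ($160) — total 142+146+169+103+160 = $720.
Column-greedy (each lot in turn goes to its best remaining collector) gives $695, worse by 25.
Next-best assignment: Lindqvist→Lot E, Osei→Lot D, Tanaka→Lot A, Delgado→Lot G, Watson→Lot B = $696.
No other one-to-one assignment exceeds $720.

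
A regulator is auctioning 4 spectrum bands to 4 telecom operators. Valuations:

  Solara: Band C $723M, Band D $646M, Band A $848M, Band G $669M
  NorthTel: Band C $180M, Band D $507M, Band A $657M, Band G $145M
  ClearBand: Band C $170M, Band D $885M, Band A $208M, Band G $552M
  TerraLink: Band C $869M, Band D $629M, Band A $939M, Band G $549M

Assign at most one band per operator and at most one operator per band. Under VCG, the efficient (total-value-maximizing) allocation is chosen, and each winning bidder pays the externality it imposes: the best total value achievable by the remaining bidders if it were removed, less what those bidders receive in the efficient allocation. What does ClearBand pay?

ClearBand pays $29M.

Efficient allocation: Solara→Band G ($669M), NorthTel→Band A ($657M), ClearBand→Band D ($885M), TerraLink→Band C ($869M); total welfare W = $3080M.
ClearBand receives Band D at value $885M, so the others get W − 885 = $2195M.
Without ClearBand: best allocation of the remaining 3 bidders over all 4 bands is Solara→Band A ($848M), NorthTel→Band D ($507M), TerraLink→Band C ($869M), total $2224M.
VCG payment = (others' best without ClearBand) − (others' welfare with ClearBand) = 2224 − 2195 = $29M.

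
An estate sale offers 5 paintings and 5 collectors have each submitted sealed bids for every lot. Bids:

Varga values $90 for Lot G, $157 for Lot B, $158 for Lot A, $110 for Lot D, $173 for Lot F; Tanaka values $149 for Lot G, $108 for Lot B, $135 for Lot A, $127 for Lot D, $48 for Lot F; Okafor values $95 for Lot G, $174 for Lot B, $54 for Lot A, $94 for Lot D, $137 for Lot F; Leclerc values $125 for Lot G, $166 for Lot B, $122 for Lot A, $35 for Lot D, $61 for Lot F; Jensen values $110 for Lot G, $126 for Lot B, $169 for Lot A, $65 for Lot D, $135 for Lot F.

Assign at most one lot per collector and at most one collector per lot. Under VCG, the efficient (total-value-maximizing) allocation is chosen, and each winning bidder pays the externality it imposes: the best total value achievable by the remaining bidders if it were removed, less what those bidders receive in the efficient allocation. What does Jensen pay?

Jensen pays $19.

Efficient allocation: Varga→Lot F ($173), Tanaka→Lot D ($127), Okafor→Lot B ($174), Leclerc→Lot G ($125), Jensen→Lot A ($169); total welfare W = $768.
Jensen receives Lot A at value $169, so the others get W − 169 = $599.
Without Jensen: best allocation of the remaining 4 bidders over all 5 lots is Varga→Lot F ($173), Tanaka→Lot G ($149), Okafor→Lot B ($174), Leclerc→Lot A ($122), total $618.
VCG payment = (others' best without Jensen) − (others' welfare with Jensen) = 618 − 599 = $19.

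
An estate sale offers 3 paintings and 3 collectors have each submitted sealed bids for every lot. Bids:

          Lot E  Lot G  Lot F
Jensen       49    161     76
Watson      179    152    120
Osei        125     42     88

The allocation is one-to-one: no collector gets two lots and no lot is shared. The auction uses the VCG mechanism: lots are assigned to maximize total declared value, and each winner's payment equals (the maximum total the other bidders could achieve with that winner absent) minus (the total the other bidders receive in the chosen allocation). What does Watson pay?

Efficient allocation: Jensen→Lot G ($161), Watson→Lot E ($179), Osei→Lot F ($88); total welfare W = $428.
Watson receives Lot E at value $179, so the others get W − 179 = $249.
Without Watson: best allocation of the remaining 2 bidders over all 3 lots is Jensen→Lot G ($161), Osei→Lot E ($125), total $286.
VCG payment = (others' best without Watson) − (others' welfare with Watson) = 286 − 249 = $37.

Watson pays $37.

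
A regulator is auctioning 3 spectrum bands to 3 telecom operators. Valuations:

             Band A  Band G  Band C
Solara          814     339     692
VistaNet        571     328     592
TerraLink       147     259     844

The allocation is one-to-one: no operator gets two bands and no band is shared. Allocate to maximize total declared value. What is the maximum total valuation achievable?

Optimal: Solara→Band A ($814M), VistaNet→Band G ($328M), TerraLink→Band C ($844M) — total 814+328+844 = $1986M.
Row-greedy (each operator in turn takes its best remaining band) gives $1665M, worse by 321.
Next-best assignment: Solara→Band G, VistaNet→Band A, TerraLink→Band C = $1754M.

Max total: $1986M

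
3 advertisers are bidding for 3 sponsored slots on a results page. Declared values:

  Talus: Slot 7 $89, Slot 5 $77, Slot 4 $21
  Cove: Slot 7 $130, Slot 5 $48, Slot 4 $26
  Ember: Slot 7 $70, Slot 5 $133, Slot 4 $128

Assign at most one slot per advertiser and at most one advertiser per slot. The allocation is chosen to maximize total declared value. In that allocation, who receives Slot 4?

This is a one-to-one assignment (maximum-weight bipartite matching).
Optimal: Talus→Slot 5 ($77), Cove→Slot 7 ($130), Ember→Slot 4 ($128) — total 77+130+128 = $335.
Column-greedy (each slot in turn goes to its best remaining advertiser) gives $284, worse by 51.
Next-best assignment: Talus→Slot 4, Cove→Slot 7, Ember→Slot 5 = $284.
No other one-to-one assignment exceeds $335.
Ember's own top slot is Slot 5 ($133), but forcing Ember→Slot 5 and reassigning the rest optimally gives only $284 — worse by 51.

Ember receives Slot 4.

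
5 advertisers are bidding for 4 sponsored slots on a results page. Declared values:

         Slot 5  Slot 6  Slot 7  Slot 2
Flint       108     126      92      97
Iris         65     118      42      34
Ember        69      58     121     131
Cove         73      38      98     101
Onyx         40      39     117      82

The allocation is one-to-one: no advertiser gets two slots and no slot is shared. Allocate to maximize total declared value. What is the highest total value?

Max total: $474

This is a one-to-one assignment (maximum-weight bipartite matching).
Optimal: Flint→Slot 5 ($108), Iris→Slot 6 ($118), Onyx→Slot 7 ($117), Ember→Slot 2 ($131) — total 108+118+117+131 = $474.
Row-greedy (each advertiser in turn takes its best remaining slot) gives $420, worse by 54.
Next-best assignment: Flint→Slot 5, Iris→Slot 6, Cove→Slot 7, Ember→Slot 2 = $455.
Every other assignment is strictly worse.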